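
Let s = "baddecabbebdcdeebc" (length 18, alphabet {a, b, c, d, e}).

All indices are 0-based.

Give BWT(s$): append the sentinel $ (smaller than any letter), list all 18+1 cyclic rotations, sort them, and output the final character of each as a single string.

ccb$aeebbedbadcebdd

rank  rotation             last
    0  $baddecabbebdcdeebc  c
    1  abbebdcdeebc$baddec  c
    2  addecabbebdcdeebc$b  b
    3  baddecabbebdcdeebc$  $
    4  bbebdcdeebc$baddeca  a
    5  bc$baddecabbebdcdee  e
    6  bdcdeebc$baddecabbe  e
    7  bebdcdeebc$baddecab  b
    8  c$baddecabbebdcdeeb  b
    9  cabbebdcdeebc$badde  e
   10  cdeebc$baddecabbebd  d
   11  dcdeebc$baddecabbeb  b
   12  ddecabbebdcdeebc$ba  a
   13  decabbebdcdeebc$bad  d
   14  deebc$baddecabbebdc  c
   15  ebc$baddecabbebdcde  e
   16  ebdcdeebc$baddecabb  b
   17  ecabbebdcdeebc$badd  d
   18  eebc$baddecabbebdcd  d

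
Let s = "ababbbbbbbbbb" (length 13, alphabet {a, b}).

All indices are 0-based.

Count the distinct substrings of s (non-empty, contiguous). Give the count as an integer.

sorted suffixes:
  #0 SA[0]=0  'ababbbbbbbbbb'
  #1 SA[1]=2  'abbbbbbbbbb'
  #2 SA[2]=12  'b'
  #3 SA[3]=1  'babbbbbbbbbb'
  #4 SA[4]=11  'bb'
  #5 SA[5]=10  'bbb'
  #6 SA[6]=9  'bbbb'
  #7 SA[7]=8  'bbbbb'
  #8 SA[8]=7  'bbbbbb'
  #9 SA[9]=6  'bbbbbbb'
  #10 SA[10]=5  'bbbbbbbb'
  #11 SA[11]=4  'bbbbbbbbb'
  #12 SA[12]=3  'bbbbbbbbbb'

SA = [0, 2, 12, 1, 11, 10, 9, 8, 7, 6, 5, 4, 3]
i: (SA[i-1],SA[i]) lcp shared
  1: (0,2) 2 'ab'
  2: (2,12) 0 ''
  3: (12,1) 1 'b'
  4: (1,11) 1 'b'
  5: (11,10) 2 'bb'
  6: (10,9) 3 'bbb'
  7: (9,8) 4 'bbbb'
  8: (8,7) 5 'bbbbb'
  9: (7,6) 6 'bbbbbb'
  10: (6,5) 7 'bbbbbbb'
  11: (5,4) 8 'bbbbbbbb'
  12: (4,3) 9 'bbbbbbbbb'

n(n+1)/2 = 13·14/2 = 91
Σ LCP = 0 + 2 + 0 + 1 + 1 + 2 + 3 + 4 + 5 + 6 + 7 + 8 + 9 = 48
distinct = 91 − 48 = 43

43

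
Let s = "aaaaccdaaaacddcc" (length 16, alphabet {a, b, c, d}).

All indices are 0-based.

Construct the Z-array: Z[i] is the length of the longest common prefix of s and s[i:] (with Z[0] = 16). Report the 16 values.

[16, 3, 2, 1, 0, 0, 0, 5, 3, 2, 1, 0, 0, 0, 0, 0]

Z[0]=16
i=1: fresh scan; Z[1]=3 scan→box=[1,4)
i=2: min(r-i=2, Z[1]=3)=2; Z[2]=2
i=3: min(r-i=1, Z[2]=2)=1; Z[3]=1
i=4: fresh scan; Z[4]=0
i=5: fresh scan; Z[5]=0
i=6: fresh scan; Z[6]=0
i=7: fresh scan; Z[7]=5 scan→box=[7,12)
i=8: min(r-i=4, Z[1]=3)=3; Z[8]=3
i=9: min(r-i=3, Z[2]=2)=2; Z[9]=2
i=10: min(r-i=2, Z[3]=1)=1; Z[10]=1
i=11: min(r-i=1, Z[4]=0)=0; Z[11]=0
i=12: fresh scan; Z[12]=0
i=13: fresh scan; Z[13]=0
i=14: fresh scan; Z[14]=0
i=15: fresh scan; Z[15]=0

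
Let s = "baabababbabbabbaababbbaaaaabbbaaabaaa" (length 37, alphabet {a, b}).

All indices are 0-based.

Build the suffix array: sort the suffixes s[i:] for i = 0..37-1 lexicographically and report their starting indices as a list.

[36, 35, 34, 22, 23, 30, 24, 31, 1, 15, 25, 32, 2, 4, 16, 12, 9, 6, 18, 26, 33, 21, 29, 0, 14, 3, 11, 8, 5, 17, 20, 28, 13, 10, 7, 19, 27]

sorted suffixes:
  #0 SA[0]=36  'a'
  #1 SA[1]=35  'aa'
  #2 SA[2]=34  'aaa'
  #3 SA[3]=22  'aaaaabbbaaabaaa'
  #4 SA[4]=23  'aaaabbbaaabaaa'
  #5 SA[5]=30  'aaabaaa'
  #6 SA[6]=24  'aaabbbaaabaaa'
  #7 SA[7]=31  'aabaaa'
  #8 SA[8]=1  'aabababbabbabbaababbbaaaaabbbaaabaaa'
  #9 SA[9]=15  'aababbbaaaaabbbaaabaaa'
  #10 SA[10]=25  'aabbbaaabaaa'
  #11 SA[11]=32  'abaaa'
  #12 SA[12]=2  'abababbabbabbaababbbaaaaabbbaaabaaa'
  #13 SA[13]=4  'ababbabbabbaababbbaaaaabbbaaabaaa'
  #14 SA[14]=16  'ababbbaaaaabbbaaabaaa'
  #15 SA[15]=12  'abbaababbbaaaaabbbaaabaaa'
  #16 SA[16]=9  'abbabbaababbbaaaaabbbaaabaaa'
  #17 SA[17]=6  'abbabbabbaababbbaaaaabbbaaabaaa'
  #18 SA[18]=18  'abbbaaaaabbbaaabaaa'
  #19 SA[19]=26  'abbbaaabaaa'
  #20 SA[20]=33  'baaa'
  #21 SA[21]=21  'baaaaabbbaaabaaa'
  #22 SA[22]=29  'baaabaaa'
  #23 SA[23]=0  'baabababbabbabbaababbbaaaaabbbaaabaaa'
  #24 SA[24]=14  'baababbbaaaaabbbaaabaaa'
  #25 SA[25]=3  'bababbabbabbaababbbaaaaabbbaaabaaa'
  #26 SA[26]=11  'babbaababbbaaaaabbbaaabaaa'
  #27 SA[27]=8  'babbabbaababbbaaaaabbbaaabaaa'
  #28 SA[28]=5  'babbabbabbaababbbaaaaabbbaaabaaa'
  #29 SA[29]=17  'babbbaaaaabbbaaabaaa'
  #30 SA[30]=20  'bbaaaaabbbaaabaaa'
  #31 SA[31]=28  'bbaaabaaa'
  #32 SA[32]=13  'bbaababbbaaaaabbbaaabaaa'
  #33 SA[33]=10  'bbabbaababbbaaaaabbbaaabaaa'
  #34 SA[34]=7  'bbabbabbaababbbaaaaabbbaaabaaa'
  #35 SA[35]=19  'bbbaaaaabbbaaabaaa'
  #36 SA[36]=27  'bbbaaabaaa'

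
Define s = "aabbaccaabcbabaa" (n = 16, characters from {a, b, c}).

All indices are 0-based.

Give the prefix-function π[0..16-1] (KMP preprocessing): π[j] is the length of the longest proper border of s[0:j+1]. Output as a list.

[0, 1, 0, 0, 1, 0, 0, 1, 2, 3, 0, 0, 1, 0, 1, 2]

π[0] = 0
j=1 s[j]='a': π[1]=1 (border 'a')
j=2 s[j]='b': k: 1→0; π[2]=0 (border '')
j=3 s[j]='b': π[3]=0 (border '')
j=4 s[j]='a': π[4]=1 (border 'a')
j=5 s[j]='c': k: 1→0; π[5]=0 (border '')
j=6 s[j]='c': π[6]=0 (border '')
j=7 s[j]='a': π[7]=1 (border 'a')
j=8 s[j]='a': π[8]=2 (border 'aa')
j=9 s[j]='b': π[9]=3 (border 'aab')
j=10 s[j]='c': k: 3→0; π[10]=0 (border '')
j=11 s[j]='b': π[11]=0 (border '')
j=12 s[j]='a': π[12]=1 (border 'a')
j=13 s[j]='b': k: 1→0; π[13]=0 (border '')
j=14 s[j]='a': π[14]=1 (border 'a')
j=15 s[j]='a': π[15]=2 (border 'aa')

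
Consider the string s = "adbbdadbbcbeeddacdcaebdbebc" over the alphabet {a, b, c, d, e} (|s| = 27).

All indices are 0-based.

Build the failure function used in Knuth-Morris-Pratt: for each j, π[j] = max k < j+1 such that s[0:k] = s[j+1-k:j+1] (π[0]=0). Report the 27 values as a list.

π[0] = 0
j=1 s[j]='d': π[1]=0 (border '')
j=2 s[j]='b': π[2]=0 (border '')
j=3 s[j]='b': π[3]=0 (border '')
j=4 s[j]='d': π[4]=0 (border '')
j=5 s[j]='a': π[5]=1 (border 'a')
j=6 s[j]='d': π[6]=2 (border 'ad')
j=7 s[j]='b': π[7]=3 (border 'adb')
j=8 s[j]='b': π[8]=4 (border 'adbb')
j=9 s[j]='c': k: 4→0; π[9]=0 (border '')
j=10 s[j]='b': π[10]=0 (border '')
j=11 s[j]='e': π[11]=0 (border '')
j=12 s[j]='e': π[12]=0 (border '')
j=13 s[j]='d': π[13]=0 (border '')
j=14 s[j]='d': π[14]=0 (border '')
j=15 s[j]='a': π[15]=1 (border 'a')
j=16 s[j]='c': k: 1→0; π[16]=0 (border '')
j=17 s[j]='d': π[17]=0 (border '')
j=18 s[j]='c': π[18]=0 (border '')
j=19 s[j]='a': π[19]=1 (border 'a')
j=20 s[j]='e': k: 1→0; π[20]=0 (border '')
j=21 s[j]='b': π[21]=0 (border '')
j=22 s[j]='d': π[22]=0 (border '')
j=23 s[j]='b': π[23]=0 (border '')
j=24 s[j]='e': π[24]=0 (border '')
j=25 s[j]='b': π[25]=0 (border '')
j=26 s[j]='c': π[26]=0 (border '')

[0, 0, 0, 0, 0, 1, 2, 3, 4, 0, 0, 0, 0, 0, 0, 1, 0, 0, 0, 1, 0, 0, 0, 0, 0, 0, 0]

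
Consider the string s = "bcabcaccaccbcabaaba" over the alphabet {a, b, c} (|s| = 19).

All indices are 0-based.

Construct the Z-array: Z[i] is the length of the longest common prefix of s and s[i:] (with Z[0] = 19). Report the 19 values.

Z[0]=19
i=1: fresh scan; Z[1]=0
i=2: fresh scan; Z[2]=0
i=3: fresh scan; Z[3]=3 grow→box=[3,6)
i=4: min(r-i=2, Z[1]=0)=0; Z[4]=0
i=5: min(r-i=1, Z[2]=0)=0; Z[5]=0
i=6: fresh scan; Z[6]=0
i=7: fresh scan; Z[7]=0
i=8: fresh scan; Z[8]=0
i=9: fresh scan; Z[9]=0
i=10: fresh scan; Z[10]=0
i=11: fresh scan; Z[11]=4 grow→box=[11,15)
i=12: min(r-i=3, Z[1]=0)=0; Z[12]=0
i=13: min(r-i=2, Z[2]=0)=0; Z[13]=0
i=14: min(r-i=1, Z[3]=3)=1; Z[14]=1
i=15: fresh scan; Z[15]=0
i=16: fresh scan; Z[16]=0
i=17: fresh scan; Z[17]=1 grow→box=[17,18)
i=18: fresh scan; Z[18]=0

[19, 0, 0, 3, 0, 0, 0, 0, 0, 0, 0, 4, 0, 0, 1, 0, 0, 1, 0]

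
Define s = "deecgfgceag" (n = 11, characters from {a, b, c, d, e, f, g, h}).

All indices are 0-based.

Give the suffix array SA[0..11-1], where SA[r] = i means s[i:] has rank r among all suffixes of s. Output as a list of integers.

sorted suffixes:
  #0 SA[0]=9  'ag'
  #1 SA[1]=7  'ceag'
  #2 SA[2]=3  'cgfgceag'
  #3 SA[3]=0  'deecgfgceag'
  #4 SA[4]=8  'eag'
  #5 SA[5]=2  'ecgfgceag'
  #6 SA[6]=1  'eecgfgceag'
  #7 SA[7]=5  'fgceag'
  #8 SA[8]=10  'g'
  #9 SA[9]=6  'gceag'
  #10 SA[10]=4  'gfgceag'

[9, 7, 3, 0, 8, 2, 1, 5, 10, 6, 4]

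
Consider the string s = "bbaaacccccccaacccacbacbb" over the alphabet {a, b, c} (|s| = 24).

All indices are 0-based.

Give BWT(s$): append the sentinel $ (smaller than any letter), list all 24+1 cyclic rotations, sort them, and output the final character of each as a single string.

bbcacbaabbcc$ccaacccaccca

rank  rotation                   last
    0  $bbaaacccccccaacccacbacbb  b
    1  aaacccccccaacccacbacbb$bb  b
    2  aacccacbacbb$bbaaaccccccc  c
    3  aacccccccaacccacbacbb$bba  a
    4  acbacbb$bbaaacccccccaaccc  c
    5  acbb$bbaaacccccccaacccacb  b
    6  acccacbacbb$bbaaaccccccca  a
    7  acccccccaacccacbacbb$bbaa  a
    8  b$bbaaacccccccaacccacbacb  b
    9  baaacccccccaacccacbacbb$b  b
   10  bacbb$bbaaacccccccaacccac  c
   11  bb$bbaaacccccccaacccacbac  c
   12  bbaaacccccccaacccacbacbb$  $
   13  caacccacbacbb$bbaaacccccc  c
   14  cacbacbb$bbaaacccccccaacc  c
   15  cbacbb$bbaaacccccccaaccca  a
   16  cbb$bbaaacccccccaacccacba  a
   17  ccaacccacbacbb$bbaaaccccc  c
   18  ccacbacbb$bbaaacccccccaac  c
   19  cccaacccacbacbb$bbaaacccc  c
   20  cccacbacbb$bbaaacccccccaa  a
   21  ccccaacccacbacbb$bbaaaccc  c
   22  cccccaacccacbacbb$bbaaacc  c
   23  ccccccaacccacbacbb$bbaaac  c
   24  cccccccaacccacbacbb$bbaaa  a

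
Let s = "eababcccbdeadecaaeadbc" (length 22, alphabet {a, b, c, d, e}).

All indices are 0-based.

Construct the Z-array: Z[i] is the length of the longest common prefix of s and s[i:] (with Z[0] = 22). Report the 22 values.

Z[0]=22
i=1: i≥r, start 0; Z[1]=0
i=2: i≥r, start 0; Z[2]=0
i=3: i≥r, start 0; Z[3]=0
i=4: i≥r, start 0; Z[4]=0
i=5: i≥r, start 0; Z[5]=0
i=6: i≥r, start 0; Z[6]=0
i=7: i≥r, start 0; Z[7]=0
i=8: i≥r, start 0; Z[8]=0
i=9: i≥r, start 0; Z[9]=0
i=10: i≥r, start 0; Z[10]=2 scan→box=[10,12)
i=11: min(r-i=1, Z[1]=0)=0; Z[11]=0
i=12: i≥r, start 0; Z[12]=0
i=13: i≥r, start 0; Z[13]=1 scan→box=[13,14)
i=14: i≥r, start 0; Z[14]=0
i=15: i≥r, start 0; Z[15]=0
i=16: i≥r, start 0; Z[16]=0
i=17: i≥r, start 0; Z[17]=2 scan→box=[17,19)
i=18: min(r-i=1, Z[1]=0)=0; Z[18]=0
i=19: i≥r, start 0; Z[19]=0
i=20: i≥r, start 0; Z[20]=0
i=21: i≥r, start 0; Z[21]=0

[22, 0, 0, 0, 0, 0, 0, 0, 0, 0, 2, 0, 0, 1, 0, 0, 0, 2, 0, 0, 0, 0]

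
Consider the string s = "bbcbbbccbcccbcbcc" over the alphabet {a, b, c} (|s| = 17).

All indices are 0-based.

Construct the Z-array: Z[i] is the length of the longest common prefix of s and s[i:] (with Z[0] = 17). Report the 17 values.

[17, 1, 0, 2, 3, 1, 0, 0, 1, 0, 0, 0, 1, 0, 1, 0, 0]

Z[0]=17
i=1: i≥r, start 0; Z[1]=1 extend→box=[1,2)
i=2: i≥r, start 0; Z[2]=0
i=3: i≥r, start 0; Z[3]=2 extend→box=[3,5)
i=4: min(r-i=1, Z[1]=1)=1; Z[4]=3 extend→box=[4,7)
i=5: min(r-i=2, Z[1]=1)=1; Z[5]=1
i=6: min(r-i=1, Z[2]=0)=0; Z[6]=0
i=7: i≥r, start 0; Z[7]=0
i=8: i≥r, start 0; Z[8]=1 extend→box=[8,9)
i=9: i≥r, start 0; Z[9]=0
i=10: i≥r, start 0; Z[10]=0
i=11: i≥r, start 0; Z[11]=0
i=12: i≥r, start 0; Z[12]=1 extend→box=[12,13)
i=13: i≥r, start 0; Z[13]=0
i=14: i≥r, start 0; Z[14]=1 extend→box=[14,15)
i=15: i≥r, start 0; Z[15]=0
i=16: i≥r, start 0; Z[16]=0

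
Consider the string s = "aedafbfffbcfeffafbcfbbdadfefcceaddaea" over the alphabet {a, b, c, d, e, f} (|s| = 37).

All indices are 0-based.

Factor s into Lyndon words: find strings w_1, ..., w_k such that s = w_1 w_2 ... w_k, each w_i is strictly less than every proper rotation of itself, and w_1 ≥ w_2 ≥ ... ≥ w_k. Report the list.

["aedafbfffbcfeffafbcfbbd", "adfefcce", "addae", "a"]

emit factor 1: 'aedafbfffbcfeffafbcfbbd' (i=0, period=23)
emit factor 2: 'adfefcce' (i=23, period=8)
emit factor 3: 'addae' (i=31, period=5)
emit factor 4: 'a' (i=36, period=1)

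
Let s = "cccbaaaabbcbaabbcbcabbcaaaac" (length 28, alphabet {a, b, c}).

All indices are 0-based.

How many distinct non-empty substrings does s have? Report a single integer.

rank→(start, suffix):
  0 → (4, 'aaaabbcbaabbcbcabbcaaaac')
  1 → (23, 'aaaac')
  2 → (5, 'aaabbcbaabbcbcabbcaaaac')
  3 → (24, 'aaac')
  4 → (6, 'aabbcbaabbcbcabbcaaaac')
  5 → (12, 'aabbcbcabbcaaaac')
  6 → (25, 'aac')
  7 → (19, 'abbcaaaac')
  8 → (7, 'abbcbaabbcbcabbcaaaac')
  9 → (13, 'abbcbcabbcaaaac')
  10 → (26, 'ac')
  11 → (3, 'baaaabbcbaabbcbcabbcaaaac')
  12 → (11, 'baabbcbcabbcaaaac')
  13 → (20, 'bbcaaaac')
  14 → (8, 'bbcbaabbcbcabbcaaaac')
  15 → (14, 'bbcbcabbcaaaac')
  16 → (21, 'bcaaaac')
  17 → (17, 'bcabbcaaaac')
  18 → (9, 'bcbaabbcbcabbcaaaac')
  19 → (15, 'bcbcabbcaaaac')
  20 → (27, 'c')
  21 → (22, 'caaaac')
  22 → (18, 'cabbcaaaac')
  23 → (2, 'cbaaaabbcbaabbcbcabbcaaaac')
  24 → (10, 'cbaabbcbcabbcaaaac')
  25 → (16, 'cbcabbcaaaac')
  26 → (1, 'ccbaaaabbcbaabbcbcabbcaaaac')
  27 → (0, 'cccbaaaabbcbaabbcbcabbcaaaac')

SA = [4, 23, 5, 24, 6, 12, 25, 19, 7, 13, 26, 3, 11, 20, 8, 14, 21, 17, 9, 15, 27, 22, 18, 2, 10, 16, 1, 0]
rank  pair      lcp
   1  s[4:],s[23:]  4  'aaaa'
   2  s[23:],s[5:]  3  'aaa'
   3  s[5:],s[24:]  3  'aaa'
   4  s[24:],s[6:]  2  'aa'
   5  s[6:],s[12:]  6  'aabbcb'
   6  s[12:],s[25:]  2  'aa'
   7  s[25:],s[19:]  1  'a'
   8  s[19:],s[7:]  4  'abbc'
   9  s[7:],s[13:]  5  'abbcb'
  10  s[13:],s[26:]  1  'a'
  11  s[26:],s[3:]  0  ''
  12  s[3:],s[11:]  3  'baa'
  13  s[11:],s[20:]  1  'b'
  14  s[20:],s[8:]  3  'bbc'
  15  s[8:],s[14:]  4  'bbcb'
  16  s[14:],s[21:]  1  'b'
  17  s[21:],s[17:]  3  'bca'
  18  s[17:],s[9:]  2  'bc'
  19  s[9:],s[15:]  3  'bcb'
  20  s[15:],s[27:]  0  ''
  21  s[27:],s[22:]  1  'c'
  22  s[22:],s[18:]  2  'ca'
  23  s[18:],s[2:]  1  'c'
  24  s[2:],s[10:]  4  'cbaa'
  25  s[10:],s[16:]  2  'cb'
  26  s[16:],s[1:]  1  'c'
  27  s[1:],s[0:]  2  'cc'

n(n+1)/2 = 28·29/2 = 406
Σ LCP = 0 + 4 + 3 + 3 + 2 + 6 + 2 + 1 + 4 + 5 + 1 + 0 + 3 + 1 + 3 + 4 + 1 + 3 + 2 + 3 + 0 + 1 + 2 + 1 + 4 + 2 + 1 + 2 = 64
distinct = 406 − 64 = 342

342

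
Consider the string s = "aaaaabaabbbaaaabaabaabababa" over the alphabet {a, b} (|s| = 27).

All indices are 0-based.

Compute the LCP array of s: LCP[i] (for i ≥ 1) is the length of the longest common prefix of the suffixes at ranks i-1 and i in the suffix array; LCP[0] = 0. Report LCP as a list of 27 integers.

[0, 1, 4, 8, 3, 7, 2, 7, 6, 4, 3, 1, 3, 6, 5, 3, 5, 2, 0, 2, 3, 5, 4, 2, 4, 1, 2]

rank→(start, suffix):
  0 → (26, 'a')
  1 → (0, 'aaaaabaabbbaaaabaabaabababa')
  2 → (11, 'aaaabaabaabababa')
  3 → (1, 'aaaabaabbbaaaabaabaabababa')
  4 → (12, 'aaabaabaabababa')
  5 → (2, 'aaabaabbbaaaabaabaabababa')
  6 → (13, 'aabaabaabababa')
  7 → (16, 'aabaabababa')
  8 → (3, 'aabaabbbaaaabaabaabababa')
  9 → (19, 'aabababa')
  10 → (6, 'aabbbaaaabaabaabababa')
  11 → (24, 'aba')
  12 → (14, 'abaabaabababa')
  13 → (17, 'abaabababa')
  14 → (4, 'abaabbbaaaabaabaabababa')
  15 → (22, 'ababa')
  16 → (20, 'abababa')
  17 → (7, 'abbbaaaabaabaabababa')
  18 → (25, 'ba')
  19 → (10, 'baaaabaabaabababa')
  20 → (15, 'baabaabababa')
  21 → (18, 'baabababa')
  22 → (5, 'baabbbaaaabaabaabababa')
  23 → (23, 'baba')
  24 → (21, 'bababa')
  25 → (9, 'bbaaaabaabaabababa')
  26 → (8, 'bbbaaaabaabaabababa')

SA = [26, 0, 11, 1, 12, 2, 13, 16, 3, 19, 6, 24, 14, 17, 4, 22, 20, 7, 25, 10, 15, 18, 5, 23, 21, 9, 8]
i: (SA[i-1],SA[i]) lcp shared
  1: (26,0) 1 'a'
  2: (0,11) 4 'aaaa'
  3: (11,1) 8 'aaaabaab'
  4: (1,12) 3 'aaa'
  5: (12,2) 7 'aaabaab'
  6: (2,13) 2 'aa'
  7: (13,16) 7 'aabaaba'
  8: (16,3) 6 'aabaab'
  9: (3,19) 4 'aaba'
  10: (19,6) 3 'aab'
  11: (6,24) 1 'a'
  12: (24,14) 3 'aba'
  13: (14,17) 6 'abaaba'
  14: (17,4) 5 'abaab'
  15: (4,22) 3 'aba'
  16: (22,20) 5 'ababa'
  17: (20,7) 2 'ab'
  18: (7,25) 0 ''
  19: (25,10) 2 'ba'
  20: (10,15) 3 'baa'
  21: (15,18) 5 'baaba'
  22: (18,5) 4 'baab'
  23: (5,23) 2 'ba'
  24: (23,21) 4 'baba'
  25: (21,9) 1 'b'
  26: (9,8) 2 'bb'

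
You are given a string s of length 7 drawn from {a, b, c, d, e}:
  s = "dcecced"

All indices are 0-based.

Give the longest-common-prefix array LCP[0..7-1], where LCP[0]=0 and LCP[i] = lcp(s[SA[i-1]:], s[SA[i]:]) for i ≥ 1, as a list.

[0, 1, 2, 0, 1, 0, 1]

rank | idx | suffix
   0 |   3 | cced
   1 |   1 | cecced
   2 |   4 | ced
   3 |   6 | d
   4 |   0 | dcecced
   5 |   2 | ecced
   6 |   5 | ed

SA = [3, 1, 4, 6, 0, 2, 5]
i: (SA[i-1],SA[i]) lcp shared
  1: (3,1) 1 'c'
  2: (1,4) 2 'ce'
  3: (4,6) 0 ''
  4: (6,0) 1 'd'
  5: (0,2) 0 ''
  6: (2,5) 1 'e'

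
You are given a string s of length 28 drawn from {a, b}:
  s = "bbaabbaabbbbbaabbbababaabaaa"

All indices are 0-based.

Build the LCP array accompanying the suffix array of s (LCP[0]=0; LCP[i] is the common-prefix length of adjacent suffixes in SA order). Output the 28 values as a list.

rank | idx | suffix
   0 |  27 | a
   1 |  26 | aa
   2 |  25 | aaa
   3 |  22 | aabaaa
   4 |   2 | aabbaabbbbbaabbbababaabaaa
   5 |  13 | aabbbababaabaaa
   6 |   6 | aabbbbbaabbbababaabaaa
   7 |  23 | abaaa
   8 |  20 | abaabaaa
   9 |  18 | ababaabaaa
  10 |   3 | abbaabbbbbaabbbababaabaaa
  11 |  14 | abbbababaabaaa
  12 |   7 | abbbbbaabbbababaabaaa
  13 |  24 | baaa
  14 |  21 | baabaaa
  15 |   1 | baabbaabbbbbaabbbababaabaaa
  16 |  12 | baabbbababaabaaa
  17 |   5 | baabbbbbaabbbababaabaaa
  18 |  19 | babaabaaa
  19 |  17 | bababaabaaa
  20 |   0 | bbaabbaabbbbbaabbbababaabaaa
  21 |  11 | bbaabbbababaabaaa
  22 |   4 | bbaabbbbbaabbbababaabaaa
  23 |  16 | bbababaabaaa
  24 |  10 | bbbaabbbababaabaaa
  25 |  15 | bbbababaabaaa
  26 |   9 | bbbbaabbbababaabaaa
  27 |   8 | bbbbbaabbbababaabaaa

SA = [27, 26, 25, 22, 2, 13, 6, 23, 20, 18, 3, 14, 7, 24, 21, 1, 12, 5, 19, 17, 0, 11, 4, 16, 10, 15, 9, 8]
i: (SA[i-1],SA[i]) lcp shared
  1: (27,26) 1 'a'
  2: (26,25) 2 'aa'
  3: (25,22) 2 'aa'
  4: (22,2) 3 'aab'
  5: (2,13) 4 'aabb'
  6: (13,6) 5 'aabbb'
  7: (6,23) 1 'a'
  8: (23,20) 4 'abaa'
  9: (20,18) 3 'aba'
  10: (18,3) 2 'ab'
  11: (3,14) 3 'abb'
  12: (14,7) 4 'abbb'
  13: (7,24) 0 ''
  14: (24,21) 3 'baa'
  15: (21,1) 4 'baab'
  16: (1,12) 5 'baabb'
  17: (12,5) 6 'baabbb'
  18: (5,19) 2 'ba'
  19: (19,17) 4 'baba'
  20: (17,0) 1 'b'
  21: (0,11) 6 'bbaabb'
  22: (11,4) 7 'bbaabbb'
  23: (4,16) 3 'bba'
  24: (16,10) 2 'bb'
  25: (10,15) 4 'bbba'
  26: (15,9) 3 'bbb'
  27: (9,8) 4 'bbbb'

[0, 1, 2, 2, 3, 4, 5, 1, 4, 3, 2, 3, 4, 0, 3, 4, 5, 6, 2, 4, 1, 6, 7, 3, 2, 4, 3, 4]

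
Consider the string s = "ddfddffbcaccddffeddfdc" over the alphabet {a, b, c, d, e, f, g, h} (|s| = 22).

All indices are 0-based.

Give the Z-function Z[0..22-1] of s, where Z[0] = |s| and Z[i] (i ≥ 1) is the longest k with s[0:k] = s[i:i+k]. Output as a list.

Z[0]=22
i=1: outside box; Z[1]=1 grow→box=[1,2)
i=2: outside box; Z[2]=0
i=3: outside box; Z[3]=3 grow→box=[3,6)
i=4: min(r-i=2, Z[1]=1)=1; Z[4]=1
i=5: min(r-i=1, Z[2]=0)=0; Z[5]=0
i=6: outside box; Z[6]=0
i=7: outside box; Z[7]=0
i=8: outside box; Z[8]=0
i=9: outside box; Z[9]=0
i=10: outside box; Z[10]=0
i=11: outside box; Z[11]=0
i=12: outside box; Z[12]=3 grow→box=[12,15)
i=13: min(r-i=2, Z[1]=1)=1; Z[13]=1
i=14: min(r-i=1, Z[2]=0)=0; Z[14]=0
i=15: outside box; Z[15]=0
i=16: outside box; Z[16]=0
i=17: outside box; Z[17]=4 grow→box=[17,21)
i=18: min(r-i=3, Z[1]=1)=1; Z[18]=1
i=19: min(r-i=2, Z[2]=0)=0; Z[19]=0
i=20: min(r-i=1, Z[3]=3)=1; Z[20]=1
i=21: outside box; Z[21]=0

[22, 1, 0, 3, 1, 0, 0, 0, 0, 0, 0, 0, 3, 1, 0, 0, 0, 4, 1, 0, 1, 0]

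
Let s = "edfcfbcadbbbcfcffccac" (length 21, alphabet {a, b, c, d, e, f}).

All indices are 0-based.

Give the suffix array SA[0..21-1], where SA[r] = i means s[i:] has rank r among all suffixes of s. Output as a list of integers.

sorted suffixes:
  #0 SA[0]=19  'ac'
  #1 SA[1]=7  'adbbbcfcffccac'
  #2 SA[2]=9  'bbbcfcffccac'
  #3 SA[3]=10  'bbcfcffccac'
  #4 SA[4]=5  'bcadbbbcfcffccac'
  #5 SA[5]=11  'bcfcffccac'
  #6 SA[6]=20  'c'
  #7 SA[7]=18  'cac'
  #8 SA[8]=6  'cadbbbcfcffccac'
  #9 SA[9]=17  'ccac'
  #10 SA[10]=3  'cfbcadbbbcfcffccac'
  #11 SA[11]=12  'cfcffccac'
  #12 SA[12]=14  'cffccac'
  #13 SA[13]=8  'dbbbcfcffccac'
  #14 SA[14]=1  'dfcfbcadbbbcfcffccac'
  #15 SA[15]=0  'edfcfbcadbbbcfcffccac'
  #16 SA[16]=4  'fbcadbbbcfcffccac'
  #17 SA[17]=16  'fccac'
  #18 SA[18]=2  'fcfbcadbbbcfcffccac'
  #19 SA[19]=13  'fcffccac'
  #20 SA[20]=15  'ffccac'

[19, 7, 9, 10, 5, 11, 20, 18, 6, 17, 3, 12, 14, 8, 1, 0, 4, 16, 2, 13, 15]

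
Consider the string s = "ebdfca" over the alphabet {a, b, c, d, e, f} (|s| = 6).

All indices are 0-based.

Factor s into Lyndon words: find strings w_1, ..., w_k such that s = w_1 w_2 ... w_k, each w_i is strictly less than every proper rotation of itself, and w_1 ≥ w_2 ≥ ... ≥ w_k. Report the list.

["e", "bdfc", "a"]

emit factor 1: 'e' (i=0, period=1)
emit factor 2: 'bdfc' (i=1, period=4)
emit factor 3: 'a' (i=5, period=1)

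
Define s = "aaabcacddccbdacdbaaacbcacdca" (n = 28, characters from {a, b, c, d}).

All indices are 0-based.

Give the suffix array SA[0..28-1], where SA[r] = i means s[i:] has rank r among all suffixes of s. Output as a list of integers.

sorted suffixes:
  #0 SA[0]=27  'a'
  #1 SA[1]=0  'aaabcacddccbdacdbaaacbcacdca'
  #2 SA[2]=17  'aaacbcacdca'
  #3 SA[3]=1  'aabcacddccbdacdbaaacbcacdca'
  #4 SA[4]=18  'aacbcacdca'
  #5 SA[5]=2  'abcacddccbdacdbaaacbcacdca'
  #6 SA[6]=19  'acbcacdca'
  #7 SA[7]=13  'acdbaaacbcacdca'
  #8 SA[8]=23  'acdca'
  #9 SA[9]=5  'acddccbdacdbaaacbcacdca'
  #10 SA[10]=16  'baaacbcacdca'
  #11 SA[11]=21  'bcacdca'
  #12 SA[12]=3  'bcacddccbdacdbaaacbcacdca'
  #13 SA[13]=11  'bdacdbaaacbcacdca'
  #14 SA[14]=26  'ca'
  #15 SA[15]=22  'cacdca'
  #16 SA[16]=4  'cacddccbdacdbaaacbcacdca'
  #17 SA[17]=20  'cbcacdca'
  #18 SA[18]=10  'cbdacdbaaacbcacdca'
  #19 SA[19]=9  'ccbdacdbaaacbcacdca'
  #20 SA[20]=14  'cdbaaacbcacdca'
  #21 SA[21]=24  'cdca'
  #22 SA[22]=6  'cddccbdacdbaaacbcacdca'
  #23 SA[23]=12  'dacdbaaacbcacdca'
  #24 SA[24]=15  'dbaaacbcacdca'
  #25 SA[25]=25  'dca'
  #26 SA[26]=8  'dccbdacdbaaacbcacdca'
  #27 SA[27]=7  'ddccbdacdbaaacbcacdca'

[27, 0, 17, 1, 18, 2, 19, 13, 23, 5, 16, 21, 3, 11, 26, 22, 4, 20, 10, 9, 14, 24, 6, 12, 15, 25, 8, 7]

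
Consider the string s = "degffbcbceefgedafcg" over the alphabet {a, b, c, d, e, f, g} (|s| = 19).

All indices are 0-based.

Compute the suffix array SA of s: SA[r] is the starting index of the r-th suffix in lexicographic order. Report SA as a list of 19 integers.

[15, 5, 7, 6, 8, 17, 14, 0, 13, 9, 10, 1, 4, 16, 3, 11, 18, 12, 2]

rank | idx | suffix
   0 |  15 | afcg
   1 |   5 | bcbceefgedafcg
   2 |   7 | bceefgedafcg
   3 |   6 | cbceefgedafcg
   4 |   8 | ceefgedafcg
   5 |  17 | cg
   6 |  14 | dafcg
   7 |   0 | degffbcbceefgedafcg
   8 |  13 | edafcg
   9 |   9 | eefgedafcg
  10 |  10 | efgedafcg
  11 |   1 | egffbcbceefgedafcg
  12 |   4 | fbcbceefgedafcg
  13 |  16 | fcg
  14 |   3 | ffbcbceefgedafcg
  15 |  11 | fgedafcg
  16 |  18 | g
  17 |  12 | gedafcg
  18 |   2 | gffbcbceefgedafcg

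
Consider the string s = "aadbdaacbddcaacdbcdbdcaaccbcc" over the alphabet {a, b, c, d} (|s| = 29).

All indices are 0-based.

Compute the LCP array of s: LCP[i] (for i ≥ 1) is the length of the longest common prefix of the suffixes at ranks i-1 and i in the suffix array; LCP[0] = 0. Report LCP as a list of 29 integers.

[0, 3, 3, 2, 1, 2, 2, 1, 0, 2, 1, 2, 2, 0, 1, 4, 1, 2, 1, 2, 1, 3, 0, 1, 2, 3, 1, 5, 1]

rank | idx | suffix
   0 |   5 | aacbddcaacdbcdbdcaaccbcc
   1 |  22 | aaccbcc
   2 |  12 | aacdbcdbdcaaccbcc
   3 |   0 | aadbdaacbddcaacdbcdbdcaaccbcc
   4 |   6 | acbddcaacdbcdbdcaaccbcc
   5 |  23 | accbcc
   6 |  13 | acdbcdbdcaaccbcc
   7 |   1 | adbdaacbddcaacdbcdbdcaaccbcc
   8 |  26 | bcc
   9 |  16 | bcdbdcaaccbcc
  10 |   3 | bdaacbddcaacdbcdbdcaaccbcc
  11 |  19 | bdcaaccbcc
  12 |   8 | bddcaacdbcdbdcaaccbcc
  13 |  28 | c
  14 |  21 | caaccbcc
  15 |  11 | caacdbcdbdcaaccbcc
  16 |  25 | cbcc
  17 |   7 | cbddcaacdbcdbdcaaccbcc
  18 |  27 | cc
  19 |  24 | ccbcc
  20 |  14 | cdbcdbdcaaccbcc
  21 |  17 | cdbdcaaccbcc
  22 |   4 | daacbddcaacdbcdbdcaaccbcc
  23 |  15 | dbcdbdcaaccbcc
  24 |   2 | dbdaacbddcaacdbcdbdcaaccbcc
  25 |  18 | dbdcaaccbcc
  26 |  20 | dcaaccbcc
  27 |  10 | dcaacdbcdbdcaaccbcc
  28 |   9 | ddcaacdbcdbdcaaccbcc

SA = [5, 22, 12, 0, 6, 23, 13, 1, 26, 16, 3, 19, 8, 28, 21, 11, 25, 7, 27, 24, 14, 17, 4, 15, 2, 18, 20, 10, 9]
[i] adj suffixes → lcp
  [1] 5/22 → 3 ('aac')
  [2] 22/12 → 3 ('aac')
  [3] 12/0 → 2 ('aa')
  [4] 0/6 → 1 ('a')
  [5] 6/23 → 2 ('ac')
  [6] 23/13 → 2 ('ac')
  [7] 13/1 → 1 ('a')
  [8] 1/26 → 0 ('')
  [9] 26/16 → 2 ('bc')
  [10] 16/3 → 1 ('b')
  [11] 3/19 → 2 ('bd')
  [12] 19/8 → 2 ('bd')
  [13] 8/28 → 0 ('')
  [14] 28/21 → 1 ('c')
  [15] 21/11 → 4 ('caac')
  [16] 11/25 → 1 ('c')
  [17] 25/7 → 2 ('cb')
  [18] 7/27 → 1 ('c')
  [19] 27/24 → 2 ('cc')
  [20] 24/14 → 1 ('c')
  [21] 14/17 → 3 ('cdb')
  [22] 17/4 → 0 ('')
  [23] 4/15 → 1 ('d')
  [24] 15/2 → 2 ('db')
  [25] 2/18 → 3 ('dbd')
  [26] 18/20 → 1 ('d')
  [27] 20/10 → 5 ('dcaac')
  [28] 10/9 → 1 ('d')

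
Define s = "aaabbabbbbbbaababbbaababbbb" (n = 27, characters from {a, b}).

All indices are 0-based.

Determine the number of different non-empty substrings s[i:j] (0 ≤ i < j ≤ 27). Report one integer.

rank | idx | suffix
   0 |   0 | aaabbabbbbbbaababbbaababbbb
   1 |  12 | aababbbaababbbb
   2 |  19 | aababbbb
   3 |   1 | aabbabbbbbbaababbbaababbbb
   4 |  13 | ababbbaababbbb
   5 |  20 | ababbbb
   6 |   2 | abbabbbbbbaababbbaababbbb
   7 |  15 | abbbaababbbb
   8 |  22 | abbbb
   9 |   5 | abbbbbbaababbbaababbbb
  10 |  26 | b
  11 |  11 | baababbbaababbbb
  12 |  18 | baababbbb
  13 |  14 | babbbaababbbb
  14 |  21 | babbbb
  15 |   4 | babbbbbbaababbbaababbbb
  16 |  25 | bb
  17 |  10 | bbaababbbaababbbb
  18 |  17 | bbaababbbb
  19 |   3 | bbabbbbbbaababbbaababbbb
  20 |  24 | bbb
  21 |   9 | bbbaababbbaababbbb
  22 |  16 | bbbaababbbb
  23 |  23 | bbbb
  24 |   8 | bbbbaababbbaababbbb
  25 |   7 | bbbbbaababbbaababbbb
  26 |   6 | bbbbbbaababbbaababbbb

SA = [0, 12, 19, 1, 13, 20, 2, 15, 22, 5, 26, 11, 18, 14, 21, 4, 25, 10, 17, 3, 24, 9, 16, 23, 8, 7, 6]
i: (SA[i-1],SA[i]) lcp shared
  1: (0,12) 2 'aa'
  2: (12,19) 7 'aababbb'
  3: (19,1) 3 'aab'
  4: (1,13) 1 'a'
  5: (13,20) 6 'ababbb'
  6: (20,2) 2 'ab'
  7: (2,15) 3 'abb'
  8: (15,22) 4 'abbb'
  9: (22,5) 5 'abbbb'
  10: (5,26) 0 ''
  11: (26,11) 1 'b'
  12: (11,18) 8 'baababbb'
  13: (18,14) 2 'ba'
  14: (14,21) 5 'babbb'
  15: (21,4) 6 'babbbb'
  16: (4,25) 1 'b'
  17: (25,10) 2 'bb'
  18: (10,17) 9 'bbaababbb'
  19: (17,3) 3 'bba'
  20: (3,24) 2 'bb'
  21: (24,9) 3 'bbb'
  22: (9,16) 10 'bbbaababbb'
  23: (16,23) 3 'bbb'
  24: (23,8) 4 'bbbb'
  25: (8,7) 4 'bbbb'
  26: (7,6) 5 'bbbbb'

n(n+1)/2 = 27·28/2 = 378
Σ LCP = 0 + 2 + 7 + 3 + 1 + 6 + 2 + 3 + 4 + 5 + 0 + 1 + 8 + 2 + 5 + 6 + 1 + 2 + 9 + 3 + 2 + 3 + 10 + 3 + 4 + 4 + 5 = 101
distinct = 378 − 101 = 277

277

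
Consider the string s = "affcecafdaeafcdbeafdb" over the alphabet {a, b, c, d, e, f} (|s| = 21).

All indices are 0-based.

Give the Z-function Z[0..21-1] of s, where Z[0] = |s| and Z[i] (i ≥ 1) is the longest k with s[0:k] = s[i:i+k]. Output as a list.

[21, 0, 0, 0, 0, 0, 2, 0, 0, 1, 0, 2, 0, 0, 0, 0, 0, 2, 0, 0, 0]

Z[0]=21
i=1: fresh scan; Z[1]=0
i=2: fresh scan; Z[2]=0
i=3: fresh scan; Z[3]=0
i=4: fresh scan; Z[4]=0
i=5: fresh scan; Z[5]=0
i=6: fresh scan; Z[6]=2 scan→box=[6,8)
i=7: min(r-i=1, Z[1]=0)=0; Z[7]=0
i=8: fresh scan; Z[8]=0
i=9: fresh scan; Z[9]=1 scan→box=[9,10)
i=10: fresh scan; Z[10]=0
i=11: fresh scan; Z[11]=2 scan→box=[11,13)
i=12: min(r-i=1, Z[1]=0)=0; Z[12]=0
i=13: fresh scan; Z[13]=0
i=14: fresh scan; Z[14]=0
i=15: fresh scan; Z[15]=0
i=16: fresh scan; Z[16]=0
i=17: fresh scan; Z[17]=2 scan→box=[17,19)
i=18: min(r-i=1, Z[1]=0)=0; Z[18]=0
i=19: fresh scan; Z[19]=0
i=20: fresh scan; Z[20]=0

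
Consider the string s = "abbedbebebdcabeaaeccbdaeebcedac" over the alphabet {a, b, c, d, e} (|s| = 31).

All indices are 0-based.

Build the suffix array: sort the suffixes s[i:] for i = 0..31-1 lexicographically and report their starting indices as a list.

rank→(start, suffix):
  0 → (15, 'aaeccbdaeebcedac')
  1 → (0, 'abbedbebebdcabeaaeccbdaeebcedac')
  2 → (12, 'abeaaeccbdaeebcedac')
  3 → (29, 'ac')
  4 → (16, 'aeccbdaeebcedac')
  5 → (22, 'aeebcedac')
  6 → (1, 'bbedbebebdcabeaaeccbdaeebcedac')
  7 → (25, 'bcedac')
  8 → (20, 'bdaeebcedac')
  9 → (9, 'bdcabeaaeccbdaeebcedac')
  10 → (13, 'beaaeccbdaeebcedac')
  11 → (7, 'bebdcabeaaeccbdaeebcedac')
  12 → (5, 'bebebdcabeaaeccbdaeebcedac')
  13 → (2, 'bedbebebdcabeaaeccbdaeebcedac')
  14 → (30, 'c')
  15 → (11, 'cabeaaeccbdaeebcedac')
  16 → (19, 'cbdaeebcedac')
  17 → (18, 'ccbdaeebcedac')
  18 → (26, 'cedac')
  19 → (28, 'dac')
  20 → (21, 'daeebcedac')
  21 → (4, 'dbebebdcabeaaeccbdaeebcedac')
  22 → (10, 'dcabeaaeccbdaeebcedac')
  23 → (14, 'eaaeccbdaeebcedac')
  24 → (24, 'ebcedac')
  25 → (8, 'ebdcabeaaeccbdaeebcedac')
  26 → (6, 'ebebdcabeaaeccbdaeebcedac')
  27 → (17, 'eccbdaeebcedac')
  28 → (27, 'edac')
  29 → (3, 'edbebebdcabeaaeccbdaeebcedac')
  30 → (23, 'eebcedac')

[15, 0, 12, 29, 16, 22, 1, 25, 20, 9, 13, 7, 5, 2, 30, 11, 19, 18, 26, 28, 21, 4, 10, 14, 24, 8, 6, 17, 27, 3, 23]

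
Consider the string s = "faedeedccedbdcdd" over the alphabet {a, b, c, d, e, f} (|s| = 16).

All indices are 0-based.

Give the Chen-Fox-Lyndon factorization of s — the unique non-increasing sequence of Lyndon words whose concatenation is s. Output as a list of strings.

emit factor 1: 'f' (i=0, period=1)
emit factor 2: 'aedeedccedbdcdd' (i=1, period=15)

["f", "aedeedccedbdcdd"]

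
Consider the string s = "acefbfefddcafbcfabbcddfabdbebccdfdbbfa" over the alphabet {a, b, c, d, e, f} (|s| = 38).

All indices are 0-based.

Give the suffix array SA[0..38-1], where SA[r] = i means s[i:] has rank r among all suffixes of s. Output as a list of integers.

[37, 16, 23, 0, 11, 17, 34, 28, 18, 13, 24, 26, 35, 4, 10, 29, 19, 30, 1, 14, 33, 25, 9, 8, 20, 21, 31, 27, 2, 6, 36, 15, 22, 12, 3, 32, 7, 5]

rank→(start, suffix):
  0 → (37, 'a')
  1 → (16, 'abbcddfabdbebccdfdbbfa')
  2 → (23, 'abdbebccdfdbbfa')
  3 → (0, 'acefbfefddcafbcfabbcddfabdbebccdfdbbfa')
  4 → (11, 'afbcfabbcddfabdbebccdfdbbfa')
  5 → (17, 'bbcddfabdbebccdfdbbfa')
  6 → (34, 'bbfa')
  7 → (28, 'bccdfdbbfa')
  8 → (18, 'bcddfabdbebccdfdbbfa')
  9 → (13, 'bcfabbcddfabdbebccdfdbbfa')
  10 → (24, 'bdbebccdfdbbfa')
  11 → (26, 'bebccdfdbbfa')
  12 → (35, 'bfa')
  13 → (4, 'bfefddcafbcfabbcddfabdbebccdfdbbfa')
  14 → (10, 'cafbcfabbcddfabdbebccdfdbbfa')
  15 → (29, 'ccdfdbbfa')
  16 → (19, 'cddfabdbebccdfdbbfa')
  17 → (30, 'cdfdbbfa')
  18 → (1, 'cefbfefddcafbcfabbcddfabdbebccdfdbbfa')
  19 → (14, 'cfabbcddfabdbebccdfdbbfa')
  20 → (33, 'dbbfa')
  21 → (25, 'dbebccdfdbbfa')
  22 → (9, 'dcafbcfabbcddfabdbebccdfdbbfa')
  23 → (8, 'ddcafbcfabbcddfabdbebccdfdbbfa')
  24 → (20, 'ddfabdbebccdfdbbfa')
  25 → (21, 'dfabdbebccdfdbbfa')
  26 → (31, 'dfdbbfa')
  27 → (27, 'ebccdfdbbfa')
  28 → (2, 'efbfefddcafbcfabbcddfabdbebccdfdbbfa')
  29 → (6, 'efddcafbcfabbcddfabdbebccdfdbbfa')
  30 → (36, 'fa')
  31 → (15, 'fabbcddfabdbebccdfdbbfa')
  32 → (22, 'fabdbebccdfdbbfa')
  33 → (12, 'fbcfabbcddfabdbebccdfdbbfa')
  34 → (3, 'fbfefddcafbcfabbcddfabdbebccdfdbbfa')
  35 → (32, 'fdbbfa')
  36 → (7, 'fddcafbcfabbcddfabdbebccdfdbbfa')
  37 → (5, 'fefddcafbcfabbcddfabdbebccdfdbbfa')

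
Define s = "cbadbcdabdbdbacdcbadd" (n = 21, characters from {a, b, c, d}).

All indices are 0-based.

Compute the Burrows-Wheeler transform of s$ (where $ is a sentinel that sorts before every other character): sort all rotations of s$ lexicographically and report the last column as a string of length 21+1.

ddbbbdccdda$dbadcbabca

rank  rotation                last
    0  $cbadbcdabdbdbacdcbadd  d
    1  abdbdbacdcbadd$cbadbcd  d
    2  acdcbadd$cbadbcdabdbdb  b
    3  adbcdabdbdbacdcbadd$cb  b
    4  add$cbadbcdabdbdbacdcb  b
    5  bacdcbadd$cbadbcdabdbd  d
    6  badbcdabdbdbacdcbadd$c  c
    7  badd$cbadbcdabdbdbacdc  c
    8  bcdabdbdbacdcbadd$cbad  d
    9  bdbacdcbadd$cbadbcdabd  d
   10  bdbdbacdcbadd$cbadbcda  a
   11  cbadbcdabdbdbacdcbadd$  $
   12  cbadd$cbadbcdabdbdbacd  d
   13  cdabdbdbacdcbadd$cbadb  b
   14  cdcbadd$cbadbcdabdbdba  a
   15  d$cbadbcdabdbdbacdcbad  d
   16  dabdbdbacdcbadd$cbadbc  c
   17  dbacdcbadd$cbadbcdabdb  b
   18  dbcdabdbdbacdcbadd$cba  a
   19  dbdbacdcbadd$cbadbcdab  b
   20  dcbadd$cbadbcdabdbdbac  c
   21  dd$cbadbcdabdbdbacdcba  a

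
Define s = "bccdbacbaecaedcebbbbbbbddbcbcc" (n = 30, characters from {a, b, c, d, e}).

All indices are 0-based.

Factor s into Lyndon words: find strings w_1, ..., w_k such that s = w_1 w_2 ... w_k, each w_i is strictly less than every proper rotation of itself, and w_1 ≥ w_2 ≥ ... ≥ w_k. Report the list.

["bccd", "b", "acbaecaedcebbbbbbbddbcbcc"]

emit factor 1: 'bccd' (i=0, period=4)
emit factor 2: 'b' (i=4, period=1)
emit factor 3: 'acbaecaedcebbbbbbbddbcbcc' (i=5, period=25)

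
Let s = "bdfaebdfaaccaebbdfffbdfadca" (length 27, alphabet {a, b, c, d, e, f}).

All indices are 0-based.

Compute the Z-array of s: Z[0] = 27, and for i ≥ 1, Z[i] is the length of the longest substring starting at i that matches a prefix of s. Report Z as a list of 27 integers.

[27, 0, 0, 0, 0, 4, 0, 0, 0, 0, 0, 0, 0, 0, 1, 3, 0, 0, 0, 0, 4, 0, 0, 0, 0, 0, 0]

Z[0]=27
i=1: fresh scan; Z[1]=0
i=2: fresh scan; Z[2]=0
i=3: fresh scan; Z[3]=0
i=4: fresh scan; Z[4]=0
i=5: fresh scan; Z[5]=4 scan→box=[5,9)
i=6: min(r-i=3, Z[1]=0)=0; Z[6]=0
i=7: min(r-i=2, Z[2]=0)=0; Z[7]=0
i=8: min(r-i=1, Z[3]=0)=0; Z[8]=0
i=9: fresh scan; Z[9]=0
i=10: fresh scan; Z[10]=0
i=11: fresh scan; Z[11]=0
i=12: fresh scan; Z[12]=0
i=13: fresh scan; Z[13]=0
i=14: fresh scan; Z[14]=1 scan→box=[14,15)
i=15: fresh scan; Z[15]=3 scan→box=[15,18)
i=16: min(r-i=2, Z[1]=0)=0; Z[16]=0
i=17: min(r-i=1, Z[2]=0)=0; Z[17]=0
i=18: fresh scan; Z[18]=0
i=19: fresh scan; Z[19]=0
i=20: fresh scan; Z[20]=4 scan→box=[20,24)
i=21: min(r-i=3, Z[1]=0)=0; Z[21]=0
i=22: min(r-i=2, Z[2]=0)=0; Z[22]=0
i=23: min(r-i=1, Z[3]=0)=0; Z[23]=0
i=24: fresh scan; Z[24]=0
i=25: fresh scan; Z[25]=0
i=26: fresh scan; Z[26]=0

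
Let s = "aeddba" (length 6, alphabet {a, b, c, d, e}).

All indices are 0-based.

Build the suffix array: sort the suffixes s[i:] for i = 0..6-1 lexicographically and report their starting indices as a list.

rank→(start, suffix):
  0 → (5, 'a')
  1 → (0, 'aeddba')
  2 → (4, 'ba')
  3 → (3, 'dba')
  4 → (2, 'ddba')
  5 → (1, 'eddba')

[5, 0, 4, 3, 2, 1]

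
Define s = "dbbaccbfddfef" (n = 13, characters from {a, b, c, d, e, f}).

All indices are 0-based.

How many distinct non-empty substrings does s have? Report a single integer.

sorted suffixes:
  #0 SA[0]=3  'accbfddfef'
  #1 SA[1]=2  'baccbfddfef'
  #2 SA[2]=1  'bbaccbfddfef'
  #3 SA[3]=6  'bfddfef'
  #4 SA[4]=5  'cbfddfef'
  #5 SA[5]=4  'ccbfddfef'
  #6 SA[6]=0  'dbbaccbfddfef'
  #7 SA[7]=8  'ddfef'
  #8 SA[8]=9  'dfef'
  #9 SA[9]=11  'ef'
  #10 SA[10]=12  'f'
  #11 SA[11]=7  'fddfef'
  #12 SA[12]=10  'fef'

SA = [3, 2, 1, 6, 5, 4, 0, 8, 9, 11, 12, 7, 10]
[i] adj suffixes → lcp
  [1] 3/2 → 0 ('')
  [2] 2/1 → 1 ('b')
  [3] 1/6 → 1 ('b')
  [4] 6/5 → 0 ('')
  [5] 5/4 → 1 ('c')
  [6] 4/0 → 0 ('')
  [7] 0/8 → 1 ('d')
  [8] 8/9 → 1 ('d')
  [9] 9/11 → 0 ('')
  [10] 11/12 → 0 ('')
  [11] 12/7 → 1 ('f')
  [12] 7/10 → 1 ('f')

n(n+1)/2 = 13·14/2 = 91
Σ LCP = 0 + 0 + 1 + 1 + 0 + 1 + 0 + 1 + 1 + 0 + 0 + 1 + 1 = 7
distinct = 91 − 7 = 84

84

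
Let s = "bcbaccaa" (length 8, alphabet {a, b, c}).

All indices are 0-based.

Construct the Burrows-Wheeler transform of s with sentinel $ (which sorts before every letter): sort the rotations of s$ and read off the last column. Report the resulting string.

rank  rotation   last
    0  $bcbaccaa  a
    1  a$bcbacca  a
    2  aa$bcbacc  c
    3  accaa$bcb  b
    4  baccaa$bc  c
    5  bcbaccaa$  $
    6  caa$bcbac  c
    7  cbaccaa$b  b
    8  ccaa$bcba  a

aacbc$cba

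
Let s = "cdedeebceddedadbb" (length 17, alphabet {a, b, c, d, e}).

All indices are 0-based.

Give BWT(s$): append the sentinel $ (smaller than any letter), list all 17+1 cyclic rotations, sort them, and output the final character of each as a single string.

bdbde$beaedceedcdd

rank  rotation            last
    0  $cdedeebceddedadbb  b
    1  adbb$cdedeebcedded  d
    2  b$cdedeebceddedadb  b
    3  bb$cdedeebceddedad  d
    4  bceddedadbb$cdedee  e
    5  cdedeebceddedadbb$  $
    6  ceddedadbb$cdedeeb  b
    7  dadbb$cdedeebcedde  e
    8  dbb$cdedeebceddeda  a
    9  ddedadbb$cdedeebce  e
   10  dedadbb$cdedeebced  d
   11  dedeebceddedadbb$c  c
   12  deebceddedadbb$cde  e
   13  ebceddedadbb$cdede  e
   14  edadbb$cdedeebcedd  d
   15  eddedadbb$cdedeebc  c
   16  edeebceddedadbb$cd  d
   17  eebceddedadbb$cded  d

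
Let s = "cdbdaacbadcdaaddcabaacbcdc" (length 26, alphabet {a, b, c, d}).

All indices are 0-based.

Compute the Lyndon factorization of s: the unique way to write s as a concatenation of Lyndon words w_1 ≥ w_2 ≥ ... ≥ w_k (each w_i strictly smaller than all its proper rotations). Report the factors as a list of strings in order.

["cd", "bd", "aacbadcdaaddcabaacbcdc"]

emit factor 1: 'cd' (i=0, period=2)
emit factor 2: 'bd' (i=2, period=2)
emit factor 3: 'aacbadcdaaddcabaacbcdc' (i=4, period=22)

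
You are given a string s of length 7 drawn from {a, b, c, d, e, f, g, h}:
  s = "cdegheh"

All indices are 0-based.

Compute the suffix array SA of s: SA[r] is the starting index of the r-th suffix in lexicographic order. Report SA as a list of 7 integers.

[0, 1, 2, 5, 3, 6, 4]

rank→(start, suffix):
  0 → (0, 'cdegheh')
  1 → (1, 'degheh')
  2 → (2, 'egheh')
  3 → (5, 'eh')
  4 → (3, 'gheh')
  5 → (6, 'h')
  6 → (4, 'heh')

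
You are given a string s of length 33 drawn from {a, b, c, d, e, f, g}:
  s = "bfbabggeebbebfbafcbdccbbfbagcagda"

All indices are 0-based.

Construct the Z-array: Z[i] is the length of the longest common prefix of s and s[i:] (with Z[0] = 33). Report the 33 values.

Z[0]=33
i=1: fresh scan; Z[1]=0
i=2: fresh scan; Z[2]=1 grow→box=[2,3)
i=3: fresh scan; Z[3]=0
i=4: fresh scan; Z[4]=1 grow→box=[4,5)
i=5: fresh scan; Z[5]=0
i=6: fresh scan; Z[6]=0
i=7: fresh scan; Z[7]=0
i=8: fresh scan; Z[8]=0
i=9: fresh scan; Z[9]=1 grow→box=[9,10)
i=10: fresh scan; Z[10]=1 grow→box=[10,11)
i=11: fresh scan; Z[11]=0
i=12: fresh scan; Z[12]=4 grow→box=[12,16)
i=13: min(r-i=3, Z[1]=0)=0; Z[13]=0
i=14: min(r-i=2, Z[2]=1)=1; Z[14]=1
i=15: min(r-i=1, Z[3]=0)=0; Z[15]=0
i=16: fresh scan; Z[16]=0
i=17: fresh scan; Z[17]=0
i=18: fresh scan; Z[18]=1 grow→box=[18,19)
i=19: fresh scan; Z[19]=0
i=20: fresh scan; Z[20]=0
i=21: fresh scan; Z[21]=0
i=22: fresh scan; Z[22]=1 grow→box=[22,23)
i=23: fresh scan; Z[23]=4 grow→box=[23,27)
i=24: min(r-i=3, Z[1]=0)=0; Z[24]=0
i=25: min(r-i=2, Z[2]=1)=1; Z[25]=1
i=26: min(r-i=1, Z[3]=0)=0; Z[26]=0
i=27: fresh scan; Z[27]=0
i=28: fresh scan; Z[28]=0
i=29: fresh scan; Z[29]=0
i=30: fresh scan; Z[30]=0
i=31: fresh scan; Z[31]=0
i=32: fresh scan; Z[32]=0

[33, 0, 1, 0, 1, 0, 0, 0, 0, 1, 1, 0, 4, 0, 1, 0, 0, 0, 1, 0, 0, 0, 1, 4, 0, 1, 0, 0, 0, 0, 0, 0, 0]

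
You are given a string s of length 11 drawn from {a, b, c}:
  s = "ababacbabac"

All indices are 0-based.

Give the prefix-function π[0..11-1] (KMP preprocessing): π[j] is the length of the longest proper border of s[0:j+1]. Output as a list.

[0, 0, 1, 2, 3, 0, 0, 1, 2, 3, 0]

π[0] = 0
j=1 s[j]='b': π[1]=0 (border '')
j=2 s[j]='a': π[2]=1 (border 'a')
j=3 s[j]='b': π[3]=2 (border 'ab')
j=4 s[j]='a': π[4]=3 (border 'aba')
j=5 s[j]='c': k: 3→1→0; π[5]=0 (border '')
j=6 s[j]='b': π[6]=0 (border '')
j=7 s[j]='a': π[7]=1 (border 'a')
j=8 s[j]='b': π[8]=2 (border 'ab')
j=9 s[j]='a': π[9]=3 (border 'aba')
j=10 s[j]='c': k: 3→1→0; π[10]=0 (border '')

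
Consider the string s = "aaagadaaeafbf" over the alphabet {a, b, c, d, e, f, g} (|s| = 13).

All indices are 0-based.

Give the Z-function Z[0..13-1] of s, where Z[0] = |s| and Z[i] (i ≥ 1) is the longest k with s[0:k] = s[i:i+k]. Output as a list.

[13, 2, 1, 0, 1, 0, 2, 1, 0, 1, 0, 0, 0]

Z[0]=13
i=1: i≥r, start 0; Z[1]=2 grow→box=[1,3)
i=2: min(r-i=1, Z[1]=2)=1; Z[2]=1
i=3: i≥r, start 0; Z[3]=0
i=4: i≥r, start 0; Z[4]=1 grow→box=[4,5)
i=5: i≥r, start 0; Z[5]=0
i=6: i≥r, start 0; Z[6]=2 grow→box=[6,8)
i=7: min(r-i=1, Z[1]=2)=1; Z[7]=1
i=8: i≥r, start 0; Z[8]=0
i=9: i≥r, start 0; Z[9]=1 grow→box=[9,10)
i=10: i≥r, start 0; Z[10]=0
i=11: i≥r, start 0; Z[11]=0
i=12: i≥r, start 0; Z[12]=0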